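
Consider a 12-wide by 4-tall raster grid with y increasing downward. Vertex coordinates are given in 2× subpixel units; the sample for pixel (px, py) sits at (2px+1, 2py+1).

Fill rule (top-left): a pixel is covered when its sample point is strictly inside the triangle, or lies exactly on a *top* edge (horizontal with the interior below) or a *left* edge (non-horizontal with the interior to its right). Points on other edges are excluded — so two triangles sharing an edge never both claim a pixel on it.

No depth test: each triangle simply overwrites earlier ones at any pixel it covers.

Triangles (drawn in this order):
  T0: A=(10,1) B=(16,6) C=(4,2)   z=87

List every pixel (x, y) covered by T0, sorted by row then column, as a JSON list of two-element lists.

T0:
  2·area = 36
  edge (10, 1)→(16, 6): d=(6,5) right/bottom  bias=-1
  edge (16, 6)→(4, 2): d=(-12,-4) top-left  bias=+0
  edge (4, 2)→(10, 1): d=(6,-1) top-left  bias=+0
    (0,0)@(1, 1): e=[45,0,-9] → ·  [on edge]
    (3,1)@(7, 3): e=[27,0,9] → █  [on edge]
    (4,1)@(9, 3): e=[17,8,11] → █
    (5,1)@(11, 3): e=[7,16,13] → █
    (6,1)@(13, 3): e=[-3,24,15] → ·
    (3,2)@(7, 5): e=[39,-24,21] → ·
    (4,2)@(9, 5): e=[29,-16,23] → ·
    (5,2)@(11, 5): e=[19,-8,25] → ·
    (6,2)@(13, 5): e=[9,0,27] → █  [on edge]
    (7,2)@(15, 5): e=[-1,8,29] → ·
    (6,3)@(13, 7): e=[21,-24,39] → ·
    (9,3)@(19, 7): e=[-9,0,45] → ·  [on edge]
  covered (4 px):
    · · · · · · · · · · · ·
    · · · █ █ █ · · · · · ·
    · · · · · · █ · · · · ·
    · · · · · · · · · · · ·

Answer: [[3,1],[4,1],[5,1],[6,2]]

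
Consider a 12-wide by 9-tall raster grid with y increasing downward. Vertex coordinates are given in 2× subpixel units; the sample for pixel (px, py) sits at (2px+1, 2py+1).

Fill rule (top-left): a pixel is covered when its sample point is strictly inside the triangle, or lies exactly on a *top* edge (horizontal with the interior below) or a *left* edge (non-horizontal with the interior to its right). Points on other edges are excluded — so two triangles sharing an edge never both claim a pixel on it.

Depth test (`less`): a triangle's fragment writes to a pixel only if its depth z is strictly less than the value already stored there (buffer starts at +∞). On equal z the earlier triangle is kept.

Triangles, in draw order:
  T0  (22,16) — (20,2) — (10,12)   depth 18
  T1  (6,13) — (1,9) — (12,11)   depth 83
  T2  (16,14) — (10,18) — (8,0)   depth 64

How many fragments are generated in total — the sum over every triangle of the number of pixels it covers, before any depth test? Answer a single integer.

T0:
  2·area = 160  (B↔C swapped to make it positive)
  edge (22, 16)→(10, 12): d=(-12,-4) top-left  bias=+0
  edge (10, 12)→(20, 2): d=(10,-10) top-left  bias=+0
  edge (20, 2)→(22, 16): d=(2,14) right/bottom  bias=-1
    (10,0)@(21, 1): e=[176,0,-16] → ·  [on edge]
    (9,1)@(19, 3): e=[144,0,16] → #  [on edge]
    (10,1)@(21, 3): e=[152,20,-12] → ·
    (8,2)@(17, 5): e=[112,0,48] → #  [on edge]
    (10,2)@(21, 5): e=[128,40,-8] → ·
    (7,3)@(15, 7): e=[80,0,80] → #  [on edge]
    (10,3)@(21, 7): e=[104,60,-4] → ·
    (0,4)@(1, 9): e=[0,-120,280] → ·  [on edge]
    (6,4)@(13, 9): e=[48,0,112] → #  [on edge]
    (10,4)@(21, 9): e=[80,80,0] → ·  [on edge]
    (3,5)@(7, 11): e=[0,-40,200] → ·  [on edge]
    (5,5)@(11, 11): e=[16,0,144] → #  [on edge]
    (4,6)@(9, 13): e=[-16,0,176] → ·  [on edge]
    (6,6)@(13, 13): e=[0,40,120] → #  [on edge]
    (3,7)@(7, 15): e=[-48,0,208] → ·  [on edge]
    (9,7)@(19, 15): e=[0,120,40] → #  [on edge]
    (2,8)@(5, 17): e=[-80,0,240] → ·  [on edge]
  covered (23 px):
    · · · · · · · · · · · ·
    · · · · · · · · · # · ·
    · · · · · · · · # # · ·
    · · · · · · · # # # · ·
    · · · · · · # # # # · ·
    · · · · · # # # # # # ·
    · · · · · · # # # # # ·
    · · · · · · · · · # # ·
    · · · · · · · · · · · ·
T1:
  2·area = 34
  edge (6, 13)→(1, 9): d=(-5,-4) top-left  bias=+0
  edge (1, 9)→(12, 11): d=(11,2) right/bottom  bias=-1
  edge (12, 11)→(6, 13): d=(-6,2) right/bottom  bias=-1
    (0,4)@(1, 9): e=[0,0,34] → ·  [on edge]
    (2,5)@(5, 11): e=[6,14,14] → #
    (3,5)@(7, 11): e=[14,10,10] → #
    (4,5)@(9, 11): e=[22,6,6] → #
    (5,5)@(11, 11): e=[30,2,2] → #
    (6,5)@(13, 11): e=[38,-2,-2] → ·
    (2,6)@(5, 13): e=[-4,36,2] → ·
    (3,6)@(7, 13): e=[4,32,-2] → ·
    (4,6)@(9, 13): e=[12,28,-6] → ·
    (5,6)@(11, 13): e=[20,24,-10] → ·
    (11,6)@(23, 13): e=[68,0,-34] → ·  [on edge]
    (5,8)@(11, 17): e=[0,68,-34] → ·  [on edge]
  covered (4 px):
    · · · · · · · · · · · ·
    · · · · · · · · · · · ·
    · · · · · · · · · · · ·
    · · · · · · · · · · · ·
    · · · · · · · · · · · ·
    · · # # # # · · · · · ·
    · · · · · · · · · · · ·
    · · · · · · · · · · · ·
    · · · · · · · · · · · ·
T2:
  2·area = 116
  edge (16, 14)→(10, 18): d=(-6,4) right/bottom  bias=-1
  edge (10, 18)→(8, 0): d=(-2,-18) top-left  bias=+0
  edge (8, 0)→(16, 14): d=(8,14) right/bottom  bias=-1
    (4,1)@(9, 3): e=[94,12,10] → #
    (5,1)@(11, 3): e=[86,48,-18] → ·
    (4,2)@(9, 5): e=[82,8,26] → #
    (5,2)@(11, 5): e=[74,44,-2] → ·
    (4,3)@(9, 7): e=[70,4,42] → #
    (5,3)@(11, 7): e=[62,40,14] → #
    (6,3)@(13, 7): e=[54,76,-14] → ·
    (4,4)@(9, 9): e=[58,0,58] → #  [on edge]
    (6,4)@(13, 9): e=[42,72,2] → #
    (7,4)@(15, 9): e=[34,108,-26] → ·
    (4,5)@(9, 11): e=[46,-4,74] → ·
    (5,5)@(11, 11): e=[38,32,46] → #
  covered (15 px):
    · · · · · · · · · · · ·
    · · · · # · · · · · · ·
    · · · · # · · · · · · ·
    · · · · # # · · · · · ·
    · · · · # # # · · · · ·
    · · · · · # # · · · · ·
    · · · · · # # # · · · ·
    · · · · · # # · · · · ·
    · · · · · # · · · · · ·

Result: 42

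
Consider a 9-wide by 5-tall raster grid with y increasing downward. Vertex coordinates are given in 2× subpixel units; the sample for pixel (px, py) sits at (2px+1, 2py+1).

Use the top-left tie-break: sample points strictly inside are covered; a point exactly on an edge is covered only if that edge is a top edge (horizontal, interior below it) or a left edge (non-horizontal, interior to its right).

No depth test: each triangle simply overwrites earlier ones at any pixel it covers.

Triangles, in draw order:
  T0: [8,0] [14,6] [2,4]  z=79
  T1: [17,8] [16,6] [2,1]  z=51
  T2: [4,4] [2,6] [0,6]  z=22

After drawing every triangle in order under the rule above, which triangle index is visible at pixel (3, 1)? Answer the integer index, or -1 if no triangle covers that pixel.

T0:
  2·area = 60
  edge (8, 0)→(14, 6): d=(6,6) right/bottom  bias=-1
  edge (14, 6)→(2, 4): d=(-12,-2) top-left  bias=+0
  edge (2, 4)→(8, 0): d=(6,-4) top-left  bias=+0
    (3,0)@(7, 1): e=[12,46,2] → #
    (4,0)@(9, 1): e=[0,50,10] → ·  [on edge]
    (2,1)@(5, 3): e=[36,18,6] → #
    (4,1)@(9, 3): e=[12,26,22] → #
    (5,1)@(11, 3): e=[0,30,30] → ·  [on edge]
    (2,2)@(5, 5): e=[48,-6,18] → ·
    (3,2)@(7, 5): e=[36,-2,26] → ·
    (4,2)@(9, 5): e=[24,2,34] → #
    (5,2)@(11, 5): e=[12,6,42] → #
    (6,2)@(13, 5): e=[0,10,50] → ·  [on edge]
    (4,3)@(9, 7): e=[36,-22,46] → ·
    (5,3)@(11, 7): e=[24,-18,54] → ·
    (7,3)@(15, 7): e=[0,-10,70] → ·  [on edge]
    (8,4)@(17, 9): e=[0,-30,90] → ·  [on edge]
  covered (6 px):
    · · · # · · · · ·
    · · # # # · · · ·
    · · · · # # · · ·
    · · · · · · · · ·
    · · · · · · · · ·
T1:
  2·area = 23  (B↔C swapped to make it positive)
  edge (17, 8)→(2, 1): d=(-15,-7) top-left  bias=+0
  edge (2, 1)→(16, 6): d=(14,5) right/bottom  bias=-1
  edge (16, 6)→(17, 8): d=(1,2) right/bottom  bias=-1
    (3,1)@(7, 3): e=[5,3,15] → #
    (4,1)@(9, 3): e=[19,-7,11] → ·
    (3,2)@(7, 5): e=[-25,31,17] → ·
    (5,2)@(11, 5): e=[3,11,9] → #
    (6,2)@(13, 5): e=[17,1,5] → #
    (7,2)@(15, 5): e=[31,-9,1] → ·
    (5,3)@(11, 7): e=[-27,39,11] → ·
    (6,3)@(13, 7): e=[-13,29,7] → ·
    (7,3)@(15, 7): e=[1,19,3] → #
    (8,3)@(17, 7): e=[15,9,-1] → ·
    (7,4)@(15, 9): e=[-29,47,5] → ·
  covered (4 px):
    · · · · · · · · ·
    · · · # · · · · ·
    · · · · · # # · ·
    · · · · · · · # ·
    · · · · · · · · ·
T2:
  2·area = 4
  edge (4, 4)→(2, 6): d=(-2,2) right/bottom  bias=-1
  edge (2, 6)→(0, 6): d=(-2,0) right/bottom  bias=-1
  edge (0, 6)→(4, 4): d=(4,-2) top-left  bias=+0
    (3,0)@(7, 1): e=[0,10,-6] → ·  [on edge]
    (2,1)@(5, 3): e=[0,6,-2] → ·  [on edge]
    (1,2)@(3, 5): e=[0,2,2] → ·  [on edge]
    (0,3)@(1, 7): e=[0,-2,6] → ·  [on edge]
  covered (0 px):
    · · · · · · · · ·
    · · · · · · · · ·
    · · · · · · · · ·
    · · · · · · · · ·
    · · · · · · · · ·

Z-buffer (winner per pixel, '.' = empty):
  . . . 0 . . . . .
  . . 0 1 0 . . . .
  . . . . 0 1 1 . .
  . . . . . . . 1 .
  . . . . . . . . .

Final: 1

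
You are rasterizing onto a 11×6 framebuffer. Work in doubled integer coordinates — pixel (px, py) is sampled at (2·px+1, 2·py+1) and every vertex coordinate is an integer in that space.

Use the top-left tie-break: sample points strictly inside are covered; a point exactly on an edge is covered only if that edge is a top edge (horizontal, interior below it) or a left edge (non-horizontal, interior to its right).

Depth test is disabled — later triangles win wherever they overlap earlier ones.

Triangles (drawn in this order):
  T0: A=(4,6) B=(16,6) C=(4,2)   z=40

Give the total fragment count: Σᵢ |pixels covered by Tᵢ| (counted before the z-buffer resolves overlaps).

T0:
  2·area = 48  (B↔C swapped to make it positive)
  edge (4, 6)→(4, 2): d=(0,-4) top-left  bias=+0
  edge (4, 2)→(16, 6): d=(12,4) right/bottom  bias=-1
  edge (16, 6)→(4, 6): d=(-12,0) right/bottom  bias=-1
    (0,0)@(1, 1): e=[-12,0,60] → ·  [on edge]
    (2,1)@(5, 3): e=[4,8,36] → #
    (3,1)@(7, 3): e=[12,0,36] → ·  [on edge]
    (2,2)@(5, 5): e=[4,32,12] → #
    (3,2)@(7, 5): e=[12,24,12] → #
    (4,2)@(9, 5): e=[20,16,12] → #
    (5,2)@(11, 5): e=[28,8,12] → #
    (6,2)@(13, 5): e=[36,0,12] → ·  [on edge]
    (2,3)@(5, 7): e=[4,56,-12] → ·
    (3,3)@(7, 7): e=[12,48,-12] → ·
    (4,3)@(9, 7): e=[20,40,-12] → ·
    (5,3)@(11, 7): e=[28,32,-12] → ·
    (9,3)@(19, 7): e=[60,0,-12] → ·  [on edge]
  covered (5 px):
    · · · · · · · · · · ·
    · · # · · · · · · · ·
    · · # # # # · · · · ·
    · · · · · · · · · · ·
    · · · · · · · · · · ·
    · · · · · · · · · · ·

Result: 5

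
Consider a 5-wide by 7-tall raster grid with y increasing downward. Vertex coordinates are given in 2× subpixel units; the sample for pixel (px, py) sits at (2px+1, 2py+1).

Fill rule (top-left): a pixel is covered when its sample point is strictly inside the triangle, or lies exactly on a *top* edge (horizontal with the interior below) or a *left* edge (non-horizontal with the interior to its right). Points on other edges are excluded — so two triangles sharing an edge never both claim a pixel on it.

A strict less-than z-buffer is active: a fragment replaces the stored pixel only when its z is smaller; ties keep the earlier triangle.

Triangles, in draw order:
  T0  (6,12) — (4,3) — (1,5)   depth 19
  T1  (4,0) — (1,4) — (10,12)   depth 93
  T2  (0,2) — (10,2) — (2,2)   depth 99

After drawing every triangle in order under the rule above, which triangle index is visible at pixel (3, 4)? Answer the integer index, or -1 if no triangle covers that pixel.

T0:
  2·area = 31  (B↔C swapped to make it positive)
  edge (6, 12)→(1, 5): d=(-5,-7) top-left  bias=+0
  edge (1, 5)→(4, 3): d=(3,-2) top-left  bias=+0
  edge (4, 3)→(6, 12): d=(2,9) right/bottom  bias=-1
    (3,0)@(7, 1): e=[62,0,-31] → ·  [on edge]
    (0,2)@(1, 5): e=[0,0,31] → █  [on edge]
    (1,2)@(3, 5): e=[14,4,13] → █
    (2,2)@(5, 5): e=[28,8,-5] → ·
    (0,3)@(1, 7): e=[-10,6,35] → ·
    (1,3)@(3, 7): e=[4,10,17] → █
    (2,3)@(5, 7): e=[18,14,-1] → ·
    (1,4)@(3, 9): e=[-6,16,21] → ·
    (2,4)@(5, 9): e=[8,20,3] → █
    (3,4)@(7, 9): e=[22,24,-15] → ·
    (2,5)@(5, 11): e=[-2,26,7] → ·
  covered (4 px):
    · · · · ·
    · · · · ·
    █ █ · · ·
    · █ · · ·
    · · █ · ·
    · · · · ·
    · · · · ·
T1:
  2·area = 60  (B↔C swapped to make it positive)
  edge (4, 0)→(10, 12): d=(6,12) right/bottom  bias=-1
  edge (10, 12)→(1, 4): d=(-9,-8) top-left  bias=+0
  edge (1, 4)→(4, 0): d=(3,-4) top-left  bias=+0
    (1,1)@(3, 3): e=[30,25,5] → █
    (2,1)@(5, 3): e=[6,41,13] → █
    (3,1)@(7, 3): e=[-18,57,21] → ·
    (1,2)@(3, 5): e=[42,7,11] → █
    (3,2)@(7, 5): e=[-6,39,27] → ·
    (1,3)@(3, 7): e=[54,-11,17] → ·
    (2,3)@(5, 7): e=[30,5,25] → █
    (3,3)@(7, 7): e=[6,21,33] → █
    (4,3)@(9, 7): e=[-18,37,41] → ·
    (2,4)@(5, 9): e=[42,-13,31] → ·
    (3,4)@(7, 9): e=[18,3,39] → █
    (4,4)@(9, 9): e=[-6,19,47] → ·
  covered (8 px):
    · · · · ·
    · █ █ · ·
    · █ █ · ·
    · · █ █ ·
    · · · █ ·
    · · · · █
    · · · · ·
T2:
  degenerate (2·area = 0) — covers nothing

Z-buffer (winner per pixel, '.' = empty):
  . . . . .
  . 1 1 . .
  0 0 1 . .
  . 0 1 1 .
  . . 0 1 .
  . . . . 1
  . . . . .

Final: 1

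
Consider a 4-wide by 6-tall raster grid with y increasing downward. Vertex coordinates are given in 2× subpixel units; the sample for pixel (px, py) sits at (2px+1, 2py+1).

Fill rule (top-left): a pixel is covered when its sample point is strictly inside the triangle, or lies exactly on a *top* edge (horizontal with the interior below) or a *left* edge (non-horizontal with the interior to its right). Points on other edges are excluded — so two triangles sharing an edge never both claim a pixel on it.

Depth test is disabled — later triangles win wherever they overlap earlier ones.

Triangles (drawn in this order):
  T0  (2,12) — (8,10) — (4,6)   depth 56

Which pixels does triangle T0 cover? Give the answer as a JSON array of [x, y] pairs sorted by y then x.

T0:
  2·area = 32  (B↔C swapped to make it positive)
  edge (2, 12)→(4, 6): d=(2,-6) top-left  bias=+0
  edge (4, 6)→(8, 10): d=(4,4) right/bottom  bias=-1
  edge (8, 10)→(2, 12): d=(-6,2) right/bottom  bias=-1
    (0,1)@(1, 3): e=[-24,0,56] → ·  [on edge]
    (2,1)@(5, 3): e=[0,-16,48] → ·  [on edge]
    (1,2)@(3, 5): e=[-8,0,40] → ·  [on edge]
    (2,3)@(5, 7): e=[8,0,24] → ·  [on edge]
    (1,4)@(3, 9): e=[0,16,16] → #  [on edge]
    (2,4)@(5, 9): e=[12,8,12] → #
    (3,4)@(7, 9): e=[24,0,8] → ·  [on edge]
    (1,5)@(3, 11): e=[4,24,4] → #
    (2,5)@(5, 11): e=[16,16,0] → ·  [on edge]
  covered (3 px):
    · · · ·
    · · · ·
    · · · ·
    · · · ·
    · # # ·
    · # · ·

Answer: [[1,4],[2,4],[1,5]]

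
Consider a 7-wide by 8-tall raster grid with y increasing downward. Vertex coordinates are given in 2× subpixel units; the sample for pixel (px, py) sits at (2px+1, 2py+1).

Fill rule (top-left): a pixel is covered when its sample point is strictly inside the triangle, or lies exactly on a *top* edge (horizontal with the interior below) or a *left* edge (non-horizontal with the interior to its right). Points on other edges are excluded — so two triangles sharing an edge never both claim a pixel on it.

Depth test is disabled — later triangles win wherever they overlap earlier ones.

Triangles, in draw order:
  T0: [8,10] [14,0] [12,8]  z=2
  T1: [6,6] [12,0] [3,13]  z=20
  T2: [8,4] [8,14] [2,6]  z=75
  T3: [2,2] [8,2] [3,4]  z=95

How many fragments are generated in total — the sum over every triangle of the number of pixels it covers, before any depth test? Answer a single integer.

T0:
  2·area = 28
  edge (8, 10)→(14, 0): d=(6,-10) top-left  bias=+0
  edge (14, 0)→(12, 8): d=(-2,8) right/bottom  bias=-1
  edge (12, 8)→(8, 10): d=(-4,2) right/bottom  bias=-1
    (6,1)@(13, 3): e=[8,2,18] → #
    (5,2)@(11, 5): e=[0,14,14] → #  [on edge]
    (6,2)@(13, 5): e=[20,-2,10] → ·
    (5,3)@(11, 7): e=[12,10,6] → #
    (6,3)@(13, 7): e=[32,-6,2] → ·
    (4,4)@(9, 9): e=[4,22,2] → #
    (5,4)@(11, 9): e=[24,6,-2] → ·
    (4,5)@(9, 11): e=[16,18,-6] → ·
    (2,7)@(5, 15): e=[0,42,-14] → ·  [on edge]
  covered (4 px):
    · · · · · · ·
    · · · · · · #
    · · · · · # ·
    · · · · · # ·
    · · · · # · ·
    · · · · · · ·
    · · · · · · ·
    · · · · · · ·
T1:
  2·area = 24
  edge (6, 6)→(12, 0): d=(6,-6) top-left  bias=+0
  edge (12, 0)→(3, 13): d=(-9,13) right/bottom  bias=-1
  edge (3, 13)→(6, 6): d=(3,-7) top-left  bias=+0
    (5,0)@(11, 1): e=[0,4,20] → #  [on edge]
    (6,0)@(13, 1): e=[12,-22,34] → ·
    (4,1)@(9, 3): e=[0,12,12] → #  [on edge]
    (5,1)@(11, 3): e=[12,-14,26] → ·
    (3,2)@(7, 5): e=[0,20,4] → #  [on edge]
    (4,2)@(9, 5): e=[12,-6,18] → ·
    (2,3)@(5, 7): e=[0,28,-4] → ·  [on edge]
    (3,3)@(7, 7): e=[12,2,10] → #
    (4,3)@(9, 7): e=[24,-24,24] → ·
    (1,4)@(3, 9): e=[0,36,-12] → ·  [on edge]
    (2,4)@(5, 9): e=[12,10,2] → #
    (3,4)@(7, 9): e=[24,-16,16] → ·
    (0,5)@(1, 11): e=[0,44,-20] → ·  [on edge]
    (1,6)@(3, 13): e=[24,0,0] → ·  [on edge]
  covered (5 px):
    · · · · · # ·
    · · · · # · ·
    · · · # · · ·
    · · · # · · ·
    · · # · · · ·
    · · · · · · ·
    · · · · · · ·
    · · · · · · ·
T2:
  2·area = 60
  edge (8, 4)→(8, 14): d=(0,10) right/bottom  bias=-1
  edge (8, 14)→(2, 6): d=(-6,-8) top-left  bias=+0
  edge (2, 6)→(8, 4): d=(6,-2) top-left  bias=+0
    (5,1)@(11, 3): e=[-30,90,0] → ·  [on edge]
    (2,2)@(5, 5): e=[30,30,0] → #  [on edge]
    (3,2)@(7, 5): e=[10,46,4] → #
    (4,2)@(9, 5): e=[-10,62,8] → ·
    (1,3)@(3, 7): e=[50,2,8] → #
    (4,3)@(9, 7): e=[-10,50,20] → ·
    (1,4)@(3, 9): e=[50,-10,20] → ·
    (2,4)@(5, 9): e=[30,6,24] → #
    (4,4)@(9, 9): e=[-10,38,32] → ·
    (2,5)@(5, 11): e=[30,-6,36] → ·
    (3,5)@(7, 11): e=[10,10,40] → #
    (4,5)@(9, 11): e=[-10,26,44] → ·
  covered (8 px):
    · · · · · · ·
    · · · · · · ·
    · · # # · · ·
    · # # # · · ·
    · · # # · · ·
    · · · # · · ·
    · · · · · · ·
    · · · · · · ·
T3:
  2·area = 12
  edge (2, 2)→(8, 2): d=(6,0) top-left  bias=+0
  edge (8, 2)→(3, 4): d=(-5,2) right/bottom  bias=-1
  edge (3, 4)→(2, 2): d=(-1,-2) top-left  bias=+0
    (1,1)@(3, 3): e=[6,5,1] → #
    (2,1)@(5, 3): e=[6,1,5] → #
    (3,1)@(7, 3): e=[6,-3,9] → ·
    (1,2)@(3, 5): e=[18,-5,-1] → ·
    (2,2)@(5, 5): e=[18,-9,3] → ·
  covered (2 px):
    · · · · · · ·
    · # # · · · ·
    · · · · · · ·
    · · · · · · ·
    · · · · · · ·
    · · · · · · ·
    · · · · · · ·
    · · · · · · ·

Final: 19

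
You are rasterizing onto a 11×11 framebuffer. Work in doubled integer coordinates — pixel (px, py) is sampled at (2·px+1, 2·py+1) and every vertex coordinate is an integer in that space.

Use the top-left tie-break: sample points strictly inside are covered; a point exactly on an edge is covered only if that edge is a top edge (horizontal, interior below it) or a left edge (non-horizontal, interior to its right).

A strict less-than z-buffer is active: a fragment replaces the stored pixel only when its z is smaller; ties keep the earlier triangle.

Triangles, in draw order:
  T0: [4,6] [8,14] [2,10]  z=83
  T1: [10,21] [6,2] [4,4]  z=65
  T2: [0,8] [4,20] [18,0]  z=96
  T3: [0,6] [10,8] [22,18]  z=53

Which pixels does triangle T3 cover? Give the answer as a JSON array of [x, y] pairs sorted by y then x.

T0:
  2·area = 32
  edge (4, 6)→(8, 14): d=(4,8) right/bottom  bias=-1
  edge (8, 14)→(2, 10): d=(-6,-4) top-left  bias=+0
  edge (2, 10)→(4, 6): d=(2,-4) top-left  bias=+0
    (1,4)@(3, 9): e=[20,10,2] → #
    (2,4)@(5, 9): e=[4,18,10] → #
    (3,4)@(7, 9): e=[-12,26,18] → ·
    (1,5)@(3, 11): e=[28,-2,6] → ·
    (2,5)@(5, 11): e=[12,6,14] → #
    (3,5)@(7, 11): e=[-4,14,22] → ·
    (2,6)@(5, 13): e=[20,-6,18] → ·
    (3,6)@(7, 13): e=[4,2,26] → #
    (4,6)@(9, 13): e=[-12,10,34] → ·
    (3,7)@(7, 15): e=[12,-10,30] → ·
  covered (4 px):
    · · · · · · · · · · ·
    · · · · · · · · · · ·
    · · · · · · · · · · ·
    · · · · · · · · · · ·
    · # # · · · · · · · ·
    · · # · · · · · · · ·
    · · · # · · · · · · ·
    · · · · · · · · · · ·
    · · · · · · · · · · ·
    · · · · · · · · · · ·
    · · · · · · · · · · ·
T1:
  2·area = 46  (B↔C swapped to make it positive)
  edge (10, 21)→(4, 4): d=(-6,-17) top-left  bias=+0
  edge (4, 4)→(6, 2): d=(2,-2) top-left  bias=+0
  edge (6, 2)→(10, 21): d=(4,19) right/bottom  bias=-1
    (3,0)@(7, 1): e=[69,0,-23] → ·  [on edge]
    (2,1)@(5, 3): e=[23,0,23] → #  [on edge]
    (3,1)@(7, 3): e=[57,4,-15] → ·
    (1,2)@(3, 5): e=[-23,0,69] → ·  [on edge]
    (2,2)@(5, 5): e=[11,4,31] → #
    (3,2)@(7, 5): e=[45,8,-7] → ·
    (0,3)@(1, 7): e=[-69,0,115] → ·  [on edge]
    (2,3)@(5, 7): e=[-1,8,39] → ·
    (3,3)@(7, 7): e=[33,12,1] → #
    (4,3)@(9, 7): e=[67,16,-37] → ·
    (3,4)@(7, 9): e=[21,16,9] → #
    (4,4)@(9, 9): e=[55,20,-29] → ·
  covered (6 px):
    · · · · · · · · · · ·
    · · # · · · · · · · ·
    · · # · · · · · · · ·
    · · · # · · · · · · ·
    · · · # · · · · · · ·
    · · · # · · · · · · ·
    · · · · · · · · · · ·
    · · · · · · · · · · ·
    · · · · # · · · · · ·
    · · · · · · · · · · ·
    · · · · · · · · · · ·
T2:
  2·area = 248  (B↔C swapped to make it positive)
  edge (0, 8)→(18, 0): d=(18,-8) top-left  bias=+0
  edge (18, 0)→(4, 20): d=(-14,20) right/bottom  bias=-1
  edge (4, 20)→(0, 8): d=(-4,-12) top-left  bias=+0
    (8,0)@(17, 1): e=[10,6,232] → #
    (9,0)@(19, 1): e=[26,-34,256] → ·
    (6,1)@(13, 3): e=[14,58,176] → #
    (7,1)@(15, 3): e=[30,18,200] → #
    (8,1)@(17, 3): e=[46,-22,224] → ·
    (3,2)@(7, 5): e=[2,150,96] → #
    (4,2)@(9, 5): e=[18,110,120] → #
    (5,2)@(11, 5): e=[34,70,144] → #
    (7,2)@(15, 5): e=[66,-10,192] → ·
    (1,3)@(3, 7): e=[6,202,40] → #
    (2,3)@(5, 7): e=[22,162,64] → #
    (7,3)@(15, 7): e=[102,-38,184] → ·
    (0,5)@(1, 11): e=[62,186,0] → #  [on edge]
    (1,8)@(3, 17): e=[186,62,0] → #  [on edge]
  covered (32 px):
    · · · · · · · · # · ·
    · · · · · · # # · · ·
    · · · # # # # · · · ·
    · # # # # # # · · · ·
    # # # # # # · · · · ·
    # # # # # · · · · · ·
    · # # # · · · · · · ·
    · # # # · · · · · · ·
    · # # · · · · · · · ·
    · · · · · · · · · · ·
    · · · · · · · · · · ·
T3:
  2·area = 76
  edge (0, 6)→(10, 8): d=(10,2) right/bottom  bias=-1
  edge (10, 8)→(22, 18): d=(12,10) right/bottom  bias=-1
  edge (22, 18)→(0, 6): d=(-22,-12) top-left  bias=+0
    (1,3)@(3, 7): e=[4,58,14] → #
    (2,3)@(5, 7): e=[0,38,38] → ·  [on edge]
    (1,4)@(3, 9): e=[24,82,-30] → ·
    (3,4)@(7, 9): e=[16,42,18] → #
    (4,4)@(9, 9): e=[12,22,42] → #
    (5,4)@(11, 9): e=[8,2,66] → #
    (6,4)@(13, 9): e=[4,-18,90] → ·
    (7,4)@(15, 9): e=[0,-38,114] → ·  [on edge]
    (3,5)@(7, 11): e=[36,66,-26] → ·
    (4,5)@(9, 11): e=[32,46,-2] → ·
    (5,5)@(11, 11): e=[28,26,22] → #
    (6,5)@(13, 11): e=[24,6,46] → #
  covered (9 px):
    · · · · · · · · · · ·
    · · · · · · · · · · ·
    · · · · · · · · · · ·
    · # · · · · · · · · ·
    · · · # # # · · · · ·
    · · · · · # # · · · ·
    · · · · · · # # · · ·
    · · · · · · · · # · ·
    · · · · · · · · · · ·
    · · · · · · · · · · ·
    · · · · · · · · · · ·

Answer: [[1,3],[3,4],[4,4],[5,4],[5,5],[6,5],[6,6],[7,6],[8,7]]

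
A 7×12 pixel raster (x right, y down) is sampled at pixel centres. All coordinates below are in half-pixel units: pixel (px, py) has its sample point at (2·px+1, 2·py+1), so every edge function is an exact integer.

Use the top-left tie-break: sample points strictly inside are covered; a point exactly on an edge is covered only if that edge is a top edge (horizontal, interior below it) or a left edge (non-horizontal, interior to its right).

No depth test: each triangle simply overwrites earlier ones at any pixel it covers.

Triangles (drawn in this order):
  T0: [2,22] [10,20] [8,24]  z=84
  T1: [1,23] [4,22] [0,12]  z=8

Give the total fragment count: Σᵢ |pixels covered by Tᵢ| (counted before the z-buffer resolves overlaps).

T0:
  2·area = 28
  edge (2, 22)→(10, 20): d=(8,-2) top-left  bias=+0
  edge (10, 20)→(8, 24): d=(-2,4) right/bottom  bias=-1
  edge (8, 24)→(2, 22): d=(-6,-2) top-left  bias=+0
    (3,10)@(7, 21): e=[2,10,16] → #
    (4,10)@(9, 21): e=[6,2,20] → #
    (5,10)@(11, 21): e=[10,-6,24] → ·
    (2,11)@(5, 23): e=[14,14,0] → #  [on edge]
    (4,11)@(9, 23): e=[22,-2,8] → ·
  covered (4 px):
    · · · · · · ·
    · · · · · · ·
    · · · · · · ·
    · · · · · · ·
    · · · · · · ·
    · · · · · · ·
    · · · · · · ·
    · · · · · · ·
    · · · · · · ·
    · · · · · · ·
    · · · # # · ·
    · · # # · · ·
T1:
  2·area = 34  (B↔C swapped to make it positive)
  edge (1, 23)→(0, 12): d=(-1,-11) top-left  bias=+0
  edge (0, 12)→(4, 22): d=(4,10) right/bottom  bias=-1
  edge (4, 22)→(1, 23): d=(-3,1) right/bottom  bias=-1
    (0,7)@(1, 15): e=[8,2,24] → #
    (1,7)@(3, 15): e=[30,-18,22] → ·
    (0,8)@(1, 17): e=[6,10,18] → #
    (1,8)@(3, 17): e=[28,-10,16] → ·
    (0,9)@(1, 19): e=[4,18,12] → #
    (1,9)@(3, 19): e=[26,-2,10] → ·
    (6,9)@(13, 19): e=[136,-102,0] → ·  [on edge]
    (0,10)@(1, 21): e=[2,26,6] → #
    (1,10)@(3, 21): e=[24,6,4] → #
    (2,10)@(5, 21): e=[46,-14,2] → ·
    (3,10)@(7, 21): e=[68,-34,0] → ·  [on edge]
    (0,11)@(1, 23): e=[0,34,0] → ·  [on edge]
  covered (5 px):
    · · · · · · ·
    · · · · · · ·
    · · · · · · ·
    · · · · · · ·
    · · · · · · ·
    · · · · · · ·
    · · · · · · ·
    # · · · · · ·
    # · · · · · ·
    # · · · · · ·
    # # · · · · ·
    · · · · · · ·

Answer: 9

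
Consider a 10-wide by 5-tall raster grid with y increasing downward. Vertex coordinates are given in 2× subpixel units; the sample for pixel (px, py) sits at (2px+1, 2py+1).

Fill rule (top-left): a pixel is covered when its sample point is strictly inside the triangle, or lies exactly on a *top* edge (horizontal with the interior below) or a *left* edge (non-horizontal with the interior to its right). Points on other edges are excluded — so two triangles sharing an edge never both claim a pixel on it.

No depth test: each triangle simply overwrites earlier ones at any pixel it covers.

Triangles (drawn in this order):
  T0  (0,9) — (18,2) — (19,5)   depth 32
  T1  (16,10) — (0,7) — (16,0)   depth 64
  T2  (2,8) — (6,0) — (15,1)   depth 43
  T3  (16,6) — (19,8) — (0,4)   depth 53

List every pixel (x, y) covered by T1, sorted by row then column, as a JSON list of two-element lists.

T0:
  2·area = 61
  edge (0, 9)→(18, 2): d=(18,-7) top-left  bias=+0
  edge (18, 2)→(19, 5): d=(1,3) right/bottom  bias=-1
  edge (19, 5)→(0, 9): d=(-19,4) right/bottom  bias=-1
    (8,1)@(17, 3): e=[11,4,46] → #
    (9,1)@(19, 3): e=[25,-2,38] → ·
    (5,2)@(11, 5): e=[5,24,32] → #
    (6,2)@(13, 5): e=[19,18,24] → #
    (7,2)@(15, 5): e=[33,12,16] → #
    (9,2)@(19, 5): e=[61,0,0] → ·  [on edge]
    (3,3)@(7, 7): e=[13,38,10] → #
    (4,3)@(9, 7): e=[27,32,2] → #
    (5,3)@(11, 7): e=[41,26,-6] → ·
    (6,3)@(13, 7): e=[55,20,-14] → ·
    (7,3)@(15, 7): e=[69,14,-22] → ·
    (8,3)@(17, 7): e=[83,8,-30] → ·
  covered (7 px):
    · · · · · · · · · ·
    · · · · · · · · # ·
    · · · · · # # # # ·
    · · · # # · · · · ·
    · · · · · · · · · ·
T1:
  2·area = 160
  edge (16, 10)→(0, 7): d=(-16,-3) top-left  bias=+0
  edge (0, 7)→(16, 0): d=(16,-7) top-left  bias=+0
  edge (16, 0)→(16, 10): d=(0,10) right/bottom  bias=-1
    (7,0)@(15, 1): e=[141,9,10] → #
    (8,0)@(17, 1): e=[147,23,-10] → ·
    (5,1)@(11, 3): e=[97,13,50] → #
    (6,1)@(13, 3): e=[103,27,30] → #
    (8,1)@(17, 3): e=[115,55,-10] → ·
    (2,2)@(5, 5): e=[47,3,110] → #
    (3,2)@(7, 5): e=[53,17,90] → #
    (4,2)@(9, 5): e=[59,31,70] → #
    (8,2)@(17, 5): e=[83,87,-10] → ·
    (0,3)@(1, 7): e=[3,7,150] → #
    (1,3)@(3, 7): e=[9,21,130] → #
    (8,3)@(17, 7): e=[51,119,-10] → ·
  covered (21 px):
    · · · · · · · # · ·
    · · · · · # # # · ·
    · · # # # # # # · ·
    # # # # # # # # · ·
    · · · · · # # # · ·
T2:
  2·area = 76
  edge (2, 8)→(6, 0): d=(4,-8) top-left  bias=+0
  edge (6, 0)→(15, 1): d=(9,1) right/bottom  bias=-1
  edge (15, 1)→(2, 8): d=(-13,7) right/bottom  bias=-1
    (3,0)@(7, 1): e=[12,8,56] → #
    (4,0)@(9, 1): e=[28,6,42] → #
    (5,0)@(11, 1): e=[44,4,28] → #
    (6,0)@(13, 1): e=[60,2,14] → #
    (7,0)@(15, 1): e=[76,0,0] → ·  [on edge]
    (2,1)@(5, 3): e=[4,28,44] → #
    (6,1)@(13, 3): e=[68,20,-12] → ·
    (2,2)@(5, 5): e=[12,46,18] → #
    (4,2)@(9, 5): e=[44,42,-10] → ·
    (5,2)@(11, 5): e=[60,40,-24] → ·
    (1,3)@(3, 7): e=[4,66,6] → #
    (2,3)@(5, 7): e=[20,64,-8] → ·
  covered (11 px):
    · · · # # # # · · ·
    · · # # # # · · · ·
    · · # # · · · · · ·
    · # · · · · · · · ·
    · · · · · · · · · ·
T3:
  2·area = 26
  edge (16, 6)→(19, 8): d=(3,2) right/bottom  bias=-1
  edge (19, 8)→(0, 4): d=(-19,-4) top-left  bias=+0
  edge (0, 4)→(16, 6): d=(16,2) right/bottom  bias=-1
    (2,2)@(5, 5): e=[19,1,6] → #
    (3,2)@(7, 5): e=[15,9,2] → #
    (4,2)@(9, 5): e=[11,17,-2] → ·
    (2,3)@(5, 7): e=[25,-37,38] → ·
    (3,3)@(7, 7): e=[21,-29,34] → ·
    (7,3)@(15, 7): e=[5,3,18] → #
    (8,3)@(17, 7): e=[1,11,14] → #
    (9,3)@(19, 7): e=[-3,19,10] → ·
    (7,4)@(15, 9): e=[11,-35,50] → ·
    (8,4)@(17, 9): e=[7,-27,46] → ·
  covered (4 px):
    · · · · · · · · · ·
    · · · · · · · · · ·
    · · # # · · · · · ·
    · · · · · · · # # ·
    · · · · · · · · · ·

Answer: [[7,0],[5,1],[6,1],[7,1],[2,2],[3,2],[4,2],[5,2],[6,2],[7,2],[0,3],[1,3],[2,3],[3,3],[4,3],[5,3],[6,3],[7,3],[5,4],[6,4],[7,4]]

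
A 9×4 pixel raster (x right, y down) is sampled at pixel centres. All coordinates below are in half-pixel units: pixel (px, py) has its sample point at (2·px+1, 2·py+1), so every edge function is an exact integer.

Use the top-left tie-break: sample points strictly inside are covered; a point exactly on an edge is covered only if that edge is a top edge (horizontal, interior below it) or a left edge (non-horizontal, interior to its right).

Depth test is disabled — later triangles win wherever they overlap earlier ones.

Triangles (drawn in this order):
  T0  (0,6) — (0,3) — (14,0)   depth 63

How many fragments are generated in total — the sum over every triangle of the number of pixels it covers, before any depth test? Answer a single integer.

T0:
  2·area = 42
  edge (0, 6)→(0, 3): d=(0,-3) top-left  bias=+0
  edge (0, 3)→(14, 0): d=(14,-3) top-left  bias=+0
  edge (14, 0)→(0, 6): d=(-14,6) right/bottom  bias=-1
    (5,0)@(11, 1): e=[33,5,4] → █
    (6,0)@(13, 1): e=[39,11,-8] → ·
    (0,1)@(1, 3): e=[3,3,36] → █
    (1,1)@(3, 3): e=[9,9,24] → █
    (2,1)@(5, 3): e=[15,15,12] → █
    (3,1)@(7, 3): e=[21,21,0] → ·  [on edge]
    (5,1)@(11, 3): e=[33,33,-24] → ·
    (0,2)@(1, 5): e=[3,31,8] → █
    (1,2)@(3, 5): e=[9,37,-4] → ·
    (2,2)@(5, 5): e=[15,43,-16] → ·
    (0,3)@(1, 7): e=[3,59,-20] → ·
  covered (5 px):
    · · · · · █ · · ·
    █ █ █ · · · · · ·
    █ · · · · · · · ·
    · · · · · · · · ·

Answer: 5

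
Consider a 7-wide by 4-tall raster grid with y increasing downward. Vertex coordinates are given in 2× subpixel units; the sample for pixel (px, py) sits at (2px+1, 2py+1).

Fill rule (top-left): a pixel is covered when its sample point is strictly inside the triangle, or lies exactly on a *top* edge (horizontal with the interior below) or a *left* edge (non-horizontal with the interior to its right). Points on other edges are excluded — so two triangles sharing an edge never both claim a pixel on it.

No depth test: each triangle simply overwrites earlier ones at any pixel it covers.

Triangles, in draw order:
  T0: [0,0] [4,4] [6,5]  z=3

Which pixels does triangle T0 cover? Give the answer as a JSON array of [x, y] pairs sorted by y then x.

T0:
  2·area = 4  (B↔C swapped to make it positive)
  edge (0, 0)→(6, 5): d=(6,5) right/bottom  bias=-1
  edge (6, 5)→(4, 4): d=(-2,-1) top-left  bias=+0
  edge (4, 4)→(0, 0): d=(-4,-4) top-left  bias=+0
    (0,0)@(1, 1): e=[1,3,0] → X  [on edge]
    (1,0)@(3, 1): e=[-9,5,8] → .
    (0,1)@(1, 3): e=[13,-1,-8] → .
    (1,1)@(3, 3): e=[3,1,0] → X  [on edge]
    (2,1)@(5, 3): e=[-7,3,8] → .
    (1,2)@(3, 5): e=[15,-3,-8] → .
    (2,2)@(5, 5): e=[5,-1,0] → .  [on edge]
    (3,3)@(7, 7): e=[7,-3,0] → .  [on edge]
  covered (2 px):
    X . . . . . .
    . X . . . . .
    . . . . . . .
    . . . . . . .

Answer: [[0,0],[1,1]]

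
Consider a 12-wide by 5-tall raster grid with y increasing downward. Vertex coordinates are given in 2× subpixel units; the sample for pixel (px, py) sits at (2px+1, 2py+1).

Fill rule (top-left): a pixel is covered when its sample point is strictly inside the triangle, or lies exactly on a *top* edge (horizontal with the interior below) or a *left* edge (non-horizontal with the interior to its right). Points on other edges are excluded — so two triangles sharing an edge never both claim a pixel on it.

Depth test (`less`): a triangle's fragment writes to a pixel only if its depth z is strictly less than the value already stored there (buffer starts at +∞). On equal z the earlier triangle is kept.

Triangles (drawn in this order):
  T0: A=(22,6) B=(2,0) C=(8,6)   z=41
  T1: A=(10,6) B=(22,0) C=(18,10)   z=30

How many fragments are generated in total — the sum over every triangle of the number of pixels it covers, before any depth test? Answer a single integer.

T0:
  2·area = 84  (B↔C swapped to make it positive)
  edge (22, 6)→(8, 6): d=(-14,0) right/bottom  bias=-1
  edge (8, 6)→(2, 0): d=(-6,-6) top-left  bias=+0
  edge (2, 0)→(22, 6): d=(20,6) right/bottom  bias=-1
    (1,0)@(3, 1): e=[70,0,14] → █  [on edge]
    (2,0)@(5, 1): e=[70,12,2] → █
    (3,0)@(7, 1): e=[70,24,-10] → ·
    (1,1)@(3, 3): e=[42,-12,54] → ·
    (2,1)@(5, 3): e=[42,0,42] → █  [on edge]
    (3,1)@(7, 3): e=[42,12,30] → █
    (4,1)@(9, 3): e=[42,24,18] → █
    (5,1)@(11, 3): e=[42,36,6] → █
    (6,1)@(13, 3): e=[42,48,-6] → ·
    (2,2)@(5, 5): e=[14,-12,82] → ·
    (3,2)@(7, 5): e=[14,0,70] → █  [on edge]
    (6,2)@(13, 5): e=[14,36,34] → █
    (4,3)@(9, 7): e=[-14,0,98] → ·  [on edge]
    (5,4)@(11, 9): e=[-42,0,126] → ·  [on edge]
  covered (12 px):
    · █ █ · · · · · · · · ·
    · · █ █ █ █ · · · · · ·
    · · · █ █ █ █ █ █ · · ·
    · · · · · · · · · · · ·
    · · · · · · · · · · · ·
T1:
  2·area = 96
  edge (10, 6)→(22, 0): d=(12,-6) top-left  bias=+0
  edge (22, 0)→(18, 10): d=(-4,10) right/bottom  bias=-1
  edge (18, 10)→(10, 6): d=(-8,-4) top-left  bias=+0
    (10,0)@(21, 1): e=[6,6,84] → █
    (11,0)@(23, 1): e=[18,-14,92] → ·
    (8,1)@(17, 3): e=[6,38,52] → █
    (9,1)@(19, 3): e=[18,18,60] → █
    (10,1)@(21, 3): e=[30,-2,68] → ·
    (6,2)@(13, 5): e=[6,70,20] → █
    (7,2)@(15, 5): e=[18,50,28] → █
    (10,2)@(21, 5): e=[54,-10,52] → ·
    (6,3)@(13, 7): e=[30,62,4] → █
    (10,3)@(21, 7): e=[78,-18,36] → ·
    (6,4)@(13, 9): e=[54,54,-12] → ·
    (7,4)@(15, 9): e=[66,34,-4] → ·
  covered (12 px):
    · · · · · · · · · · █ ·
    · · · · · · · · █ █ · ·
    · · · · · · █ █ █ █ · ·
    · · · · · · █ █ █ █ · ·
    · · · · · · · · █ · · ·

Answer: 24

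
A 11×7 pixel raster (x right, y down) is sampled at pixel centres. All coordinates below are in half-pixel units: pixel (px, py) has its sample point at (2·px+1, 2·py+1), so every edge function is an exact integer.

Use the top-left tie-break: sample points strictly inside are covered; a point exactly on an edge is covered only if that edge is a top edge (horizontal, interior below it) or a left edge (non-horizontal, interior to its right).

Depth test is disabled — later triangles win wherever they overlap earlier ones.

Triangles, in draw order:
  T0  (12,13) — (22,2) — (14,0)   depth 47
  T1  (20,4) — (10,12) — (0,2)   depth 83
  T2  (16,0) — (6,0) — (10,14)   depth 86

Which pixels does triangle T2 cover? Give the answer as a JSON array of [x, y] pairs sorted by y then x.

T0:
  2·area = 108  (B↔C swapped to make it positive)
  edge (12, 13)→(14, 0): d=(2,-13) top-left  bias=+0
  edge (14, 0)→(22, 2): d=(8,2) right/bottom  bias=-1
  edge (22, 2)→(12, 13): d=(-10,11) right/bottom  bias=-1
    (7,0)@(15, 1): e=[15,6,87] → X
    (8,0)@(17, 1): e=[41,2,65] → X
    (9,0)@(19, 1): e=[67,-2,43] → .
    (7,1)@(15, 3): e=[19,22,67] → X
    (9,1)@(19, 3): e=[71,14,23] → X
    (10,1)@(21, 3): e=[97,10,1] → X
    (7,2)@(15, 5): e=[23,38,47] → X
    (10,2)@(21, 5): e=[101,26,-19] → .
    (6,3)@(13, 7): e=[1,58,49] → X
    (9,3)@(19, 7): e=[79,46,-17] → .
    (6,4)@(13, 9): e=[5,74,29] → X
    (8,4)@(17, 9): e=[57,66,-15] → .
  covered (15 px):
    . . . . . . . X X . .
    . . . . . . . X X X X
    . . . . . . . X X X .
    . . . . . . X X X . .
    . . . . . . X X . . .
    . . . . . . X . . . .
    . . . . . . . . . . .
T1:
  2·area = 180
  edge (20, 4)→(10, 12): d=(-10,8) right/bottom  bias=-1
  edge (10, 12)→(0, 2): d=(-10,-10) top-left  bias=+0
  edge (0, 2)→(20, 4): d=(20,2) right/bottom  bias=-1
    (0,1)@(1, 3): e=[162,0,18] → X  [on edge]
    (1,1)@(3, 3): e=[146,20,14] → X
    (2,1)@(5, 3): e=[130,40,10] → X
    (3,1)@(7, 3): e=[114,60,6] → X
    (4,1)@(9, 3): e=[98,80,2] → X
    (5,1)@(11, 3): e=[82,100,-2] → .
    (0,2)@(1, 5): e=[142,-20,58] → .
    (1,2)@(3, 5): e=[126,0,54] → X  [on edge]
    (5,2)@(11, 5): e=[62,80,38] → X
    (6,2)@(13, 5): e=[46,100,34] → X
    (7,2)@(15, 5): e=[30,120,30] → X
    (8,2)@(17, 5): e=[14,140,26] → X
    (2,3)@(5, 7): e=[90,0,90] → X  [on edge]
    (3,4)@(7, 9): e=[54,0,126] → X  [on edge]
    (4,5)@(9, 11): e=[18,0,162] → X  [on edge]
    (5,6)@(11, 13): e=[-18,0,198] → .  [on edge]
  covered (25 px):
    . . . . . . . . . . .
    X X X X X . . . . . .
    . X X X X X X X X . .
    . . X X X X X X . . .
    . . . X X X X . . . .
    . . . . X X . . . . .
    . . . . . . . . . . .
T2:
  2·area = 140  (B↔C swapped to make it positive)
  edge (16, 0)→(10, 14): d=(-6,14) right/bottom  bias=-1
  edge (10, 14)→(6, 0): d=(-4,-14) top-left  bias=+0
  edge (6, 0)→(16, 0): d=(10,0) top-left  bias=+0
    (3,0)@(7, 1): e=[120,10,10] → X
    (4,0)@(9, 1): e=[92,38,10] → X
    (5,0)@(11, 1): e=[64,66,10] → X
    (6,0)@(13, 1): e=[36,94,10] → X
    (7,0)@(15, 1): e=[8,122,10] → X
    (8,0)@(17, 1): e=[-20,150,10] → .
    (3,1)@(7, 3): e=[108,2,30] → X
    (7,1)@(15, 3): e=[-4,114,30] → .
    (3,2)@(7, 5): e=[96,-6,50] → .
    (4,2)@(9, 5): e=[68,22,50] → X
    (7,2)@(15, 5): e=[-16,106,50] → .
    (4,3)@(9, 7): e=[56,14,70] → X
    (6,3)@(13, 7): e=[0,70,70] → .  [on edge]
  covered (17 px):
    . . . X X X X X . . .
    . . . X X X X . . . .
    . . . . X X X . . . .
    . . . . X X . . . . .
    . . . . X X . . . . .
    . . . . . X . . . . .
    . . . . . . . . . . .

Final: [[3,0],[4,0],[5,0],[6,0],[7,0],[3,1],[4,1],[5,1],[6,1],[4,2],[5,2],[6,2],[4,3],[5,3],[4,4],[5,4],[5,5]]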